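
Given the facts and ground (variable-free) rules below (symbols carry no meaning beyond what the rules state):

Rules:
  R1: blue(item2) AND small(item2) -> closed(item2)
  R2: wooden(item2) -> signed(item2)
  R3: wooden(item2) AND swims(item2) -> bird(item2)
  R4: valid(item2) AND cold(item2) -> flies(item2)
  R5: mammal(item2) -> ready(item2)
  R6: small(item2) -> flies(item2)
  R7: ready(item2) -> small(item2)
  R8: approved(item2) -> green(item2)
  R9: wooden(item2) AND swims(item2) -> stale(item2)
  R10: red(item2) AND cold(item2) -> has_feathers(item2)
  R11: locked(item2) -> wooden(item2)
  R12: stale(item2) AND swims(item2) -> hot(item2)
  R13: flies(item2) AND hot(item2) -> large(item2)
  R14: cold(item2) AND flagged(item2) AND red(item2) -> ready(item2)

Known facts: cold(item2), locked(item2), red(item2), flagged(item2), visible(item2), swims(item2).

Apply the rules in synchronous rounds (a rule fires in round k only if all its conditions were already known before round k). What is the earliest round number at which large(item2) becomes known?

4

Round 1: R10 [red(item2) AND cold(item2) -> has_feathers(item2)]; R11 [locked(item2) -> wooden(item2)]; R14 [cold(item2) AND flagged(item2) AND red(item2) -> ready(item2)]. New: has_feathers(item2), wooden(item2), ready(item2).
Round 2: R2 [wooden(item2) -> signed(item2)]; R3 [wooden(item2) AND swims(item2) -> bird(item2)]; R7 [ready(item2) -> small(item2)]; R9 [wooden(item2) AND swims(item2) -> stale(item2)]. New: signed(item2), bird(item2), small(item2), stale(item2).
Round 3: R6 [small(item2) -> flies(item2)]; R12 [stale(item2) AND swims(item2) -> hot(item2)]. New: flies(item2), hot(item2).
Round 4: R13 [flies(item2) AND hot(item2) -> large(item2)]. New: large(item2).
large(item2) first appears in round 4.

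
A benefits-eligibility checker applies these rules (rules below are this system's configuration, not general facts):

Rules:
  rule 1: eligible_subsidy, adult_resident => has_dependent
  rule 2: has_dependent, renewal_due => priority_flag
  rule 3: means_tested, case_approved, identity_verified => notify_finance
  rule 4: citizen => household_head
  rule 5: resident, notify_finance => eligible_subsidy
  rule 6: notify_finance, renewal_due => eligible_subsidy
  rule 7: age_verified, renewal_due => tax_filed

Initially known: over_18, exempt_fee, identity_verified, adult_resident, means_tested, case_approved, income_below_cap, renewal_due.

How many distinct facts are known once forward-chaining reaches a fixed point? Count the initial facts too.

Round 1: rule 3 [means_tested, case_approved, identity_verified => notify_finance]. Adds notify_finance.
Round 2: rule 6 [notify_finance, renewal_due => eligible_subsidy]. Adds eligible_subsidy.
Round 3: rule 1 [eligible_subsidy, adult_resident => has_dependent]. Adds has_dependent.
Round 4: rule 2 [has_dependent, renewal_due => priority_flag]. Adds priority_flag.
Closure: {adult_resident, case_approved, eligible_subsidy, exempt_fee, has_dependent, identity_verified, income_below_cap, means_tested, notify_finance, over_18, priority_flag, renewal_due} — 12 facts.

12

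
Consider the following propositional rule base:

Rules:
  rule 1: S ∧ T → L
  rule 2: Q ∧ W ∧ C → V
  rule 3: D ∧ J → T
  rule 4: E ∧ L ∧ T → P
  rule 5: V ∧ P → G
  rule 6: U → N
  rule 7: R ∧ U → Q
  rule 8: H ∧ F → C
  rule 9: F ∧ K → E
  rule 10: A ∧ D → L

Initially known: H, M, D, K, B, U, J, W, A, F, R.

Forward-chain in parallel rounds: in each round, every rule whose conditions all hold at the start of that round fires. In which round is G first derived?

3

Round 1: rule 3 [D ∧ J → T]; rule 6 [U → N]; rule 7 [R ∧ U → Q]; rule 8 [H ∧ F → C]; rule 9 [F ∧ K → E]; rule 10 [A ∧ D → L]. Adds T, N, Q, C, E, L.
Round 2: rule 2 [Q ∧ W ∧ C → V]; rule 4 [E ∧ L ∧ T → P]. Adds V, P.
Round 3: rule 5 [V ∧ P → G]. Adds G.
G first appears in round 3.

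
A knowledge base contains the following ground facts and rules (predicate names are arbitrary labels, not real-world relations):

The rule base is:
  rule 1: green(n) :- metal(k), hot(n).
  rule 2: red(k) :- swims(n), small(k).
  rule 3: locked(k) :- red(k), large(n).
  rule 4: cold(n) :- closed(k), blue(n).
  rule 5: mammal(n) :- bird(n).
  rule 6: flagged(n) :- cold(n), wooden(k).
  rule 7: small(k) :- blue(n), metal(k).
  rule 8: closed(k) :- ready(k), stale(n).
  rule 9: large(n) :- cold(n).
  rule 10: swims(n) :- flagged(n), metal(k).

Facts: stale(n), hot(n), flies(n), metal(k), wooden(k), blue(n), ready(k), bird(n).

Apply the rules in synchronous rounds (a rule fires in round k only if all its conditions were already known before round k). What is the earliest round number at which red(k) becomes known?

Round 1 — rule 1, rule 5, rule 7, rule 8, derive green(n), mammal(n), small(k), closed(k).
Round 2 — rule 4, derive cold(n).
Round 3 — rule 6, rule 9, derive flagged(n), large(n).
Round 4 — rule 10, derive swims(n).
Round 5 — rule 2, derive red(k).
red(k) first appears in round 5.

5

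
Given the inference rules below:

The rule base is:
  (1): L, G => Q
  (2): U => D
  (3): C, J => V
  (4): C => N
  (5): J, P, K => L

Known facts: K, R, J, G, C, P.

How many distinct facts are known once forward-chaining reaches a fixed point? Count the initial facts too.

Round 1 — (3), (4), (5), derive V, N, L.
Round 2 — (1), derive Q.
Closure: {C, G, J, K, L, N, P, Q, R, V} — 10 facts.

10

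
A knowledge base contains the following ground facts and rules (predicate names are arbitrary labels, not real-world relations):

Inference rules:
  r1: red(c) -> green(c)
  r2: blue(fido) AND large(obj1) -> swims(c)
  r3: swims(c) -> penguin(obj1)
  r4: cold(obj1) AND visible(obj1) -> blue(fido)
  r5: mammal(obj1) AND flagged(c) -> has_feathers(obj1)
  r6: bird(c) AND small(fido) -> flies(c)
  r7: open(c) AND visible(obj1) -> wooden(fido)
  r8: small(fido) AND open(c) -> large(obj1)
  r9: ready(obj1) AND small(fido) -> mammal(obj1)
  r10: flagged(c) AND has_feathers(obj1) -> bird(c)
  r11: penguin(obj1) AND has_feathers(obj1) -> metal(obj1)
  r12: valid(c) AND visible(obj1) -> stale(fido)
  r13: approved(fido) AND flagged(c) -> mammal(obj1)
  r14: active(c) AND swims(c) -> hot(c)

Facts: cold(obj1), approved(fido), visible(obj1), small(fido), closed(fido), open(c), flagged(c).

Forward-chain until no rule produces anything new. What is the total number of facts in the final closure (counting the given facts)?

17

[1] r4 [cold(obj1) AND visible(obj1) -> blue(fido)]; r7 [open(c) AND visible(obj1) -> wooden(fido)]; r8 [small(fido) AND open(c) -> large(obj1)]; r13 [approved(fido) AND flagged(c) -> mammal(obj1)]. ⇒ new: blue(fido), wooden(fido), large(obj1), mammal(obj1).
[2] r2 [blue(fido) AND large(obj1) -> swims(c)]; r5 [mammal(obj1) AND flagged(c) -> has_feathers(obj1)]. ⇒ new: swims(c), has_feathers(obj1).
[3] r3 [swims(c) -> penguin(obj1)]; r10 [flagged(c) AND has_feathers(obj1) -> bird(c)]. ⇒ new: penguin(obj1), bird(c).
[4] r6 [bird(c) AND small(fido) -> flies(c)]; r11 [penguin(obj1) AND has_feathers(obj1) -> metal(obj1)]. ⇒ new: flies(c), metal(obj1).
Closure: {approved(fido), bird(c), blue(fido), closed(fido), cold(obj1), flagged(c), flies(c), has_feathers(obj1), large(obj1), mammal(obj1), metal(obj1), open(c), penguin(obj1), small(fido), swims(c), visible(obj1), wooden(fido)} — 17 facts.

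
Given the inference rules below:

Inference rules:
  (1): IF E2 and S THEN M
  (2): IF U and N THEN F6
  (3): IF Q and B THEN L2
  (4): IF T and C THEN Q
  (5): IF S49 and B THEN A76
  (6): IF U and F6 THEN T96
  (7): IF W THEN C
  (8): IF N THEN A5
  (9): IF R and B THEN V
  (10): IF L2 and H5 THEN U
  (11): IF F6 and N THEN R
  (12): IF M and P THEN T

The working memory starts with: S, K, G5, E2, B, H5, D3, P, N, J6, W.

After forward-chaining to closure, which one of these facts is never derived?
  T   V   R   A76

A76

Round 1 fires (1), (7), (8), giving M, C, A5.
Round 2 fires (12), giving T.
Round 3 fires (4), giving Q.
Round 4 fires (3), giving L2.
Round 5 fires (10), giving U.
Round 6 fires (2), giving F6.
Round 7 fires (6), (11), giving T96, R.
Round 8 fires (9), giving V.
Derived: R (round 7), V (round 8), T (round 2). A76 never appears in any round.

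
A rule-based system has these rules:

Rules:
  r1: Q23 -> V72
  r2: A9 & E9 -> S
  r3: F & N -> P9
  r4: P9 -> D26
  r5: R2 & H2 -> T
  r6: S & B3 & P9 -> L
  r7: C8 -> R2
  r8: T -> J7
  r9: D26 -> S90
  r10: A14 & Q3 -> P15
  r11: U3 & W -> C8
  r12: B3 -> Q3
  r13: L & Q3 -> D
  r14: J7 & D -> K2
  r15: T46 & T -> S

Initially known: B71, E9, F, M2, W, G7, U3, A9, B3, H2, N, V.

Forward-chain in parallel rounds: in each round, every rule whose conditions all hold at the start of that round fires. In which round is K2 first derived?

5

[1] r2 [A9 & E9 -> S]; r3 [F & N -> P9]; r11 [U3 & W -> C8]; r12 [B3 -> Q3]. ⇒ new: S, P9, C8, Q3.
[2] r4 [P9 -> D26]; r6 [S & B3 & P9 -> L]; r7 [C8 -> R2]. ⇒ new: D26, L, R2.
[3] r5 [R2 & H2 -> T]; r9 [D26 -> S90]; r13 [L & Q3 -> D]. ⇒ new: T, S90, D.
[4] r8 [T -> J7]. ⇒ new: J7.
[5] r14 [J7 & D -> K2]. ⇒ new: K2.
K2 first appears in round 5.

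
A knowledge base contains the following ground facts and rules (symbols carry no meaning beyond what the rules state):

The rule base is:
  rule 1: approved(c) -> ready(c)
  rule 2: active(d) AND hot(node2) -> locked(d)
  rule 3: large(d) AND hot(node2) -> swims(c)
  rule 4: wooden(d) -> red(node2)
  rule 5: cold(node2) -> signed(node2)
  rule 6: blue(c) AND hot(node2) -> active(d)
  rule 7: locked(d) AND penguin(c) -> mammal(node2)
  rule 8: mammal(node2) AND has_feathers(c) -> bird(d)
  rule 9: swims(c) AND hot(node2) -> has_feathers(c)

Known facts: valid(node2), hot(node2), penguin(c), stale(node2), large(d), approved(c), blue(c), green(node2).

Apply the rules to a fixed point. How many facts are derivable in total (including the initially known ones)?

Round 1 — rule 1, rule 3, rule 6, derive ready(c), swims(c), active(d).
Round 2 — rule 2, rule 9, derive locked(d), has_feathers(c).
Round 3 — rule 7, derive mammal(node2).
Round 4 — rule 8, derive bird(d).
Closure: {active(d), approved(c), bird(d), blue(c), green(node2), has_feathers(c), hot(node2), large(d), locked(d), mammal(node2), penguin(c), ready(c), stale(node2), swims(c), valid(node2)} — 15 facts.

15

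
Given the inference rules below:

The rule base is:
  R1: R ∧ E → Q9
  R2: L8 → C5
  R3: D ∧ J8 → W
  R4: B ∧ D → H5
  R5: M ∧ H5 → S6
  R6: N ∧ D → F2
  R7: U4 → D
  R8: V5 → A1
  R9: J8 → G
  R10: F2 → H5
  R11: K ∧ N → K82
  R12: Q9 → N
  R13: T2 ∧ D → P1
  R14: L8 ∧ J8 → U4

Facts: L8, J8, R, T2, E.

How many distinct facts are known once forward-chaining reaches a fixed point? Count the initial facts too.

15

Round 1: R1 [R ∧ E → Q9]; R2 [L8 → C5]; R9 [J8 → G]; R14 [L8 ∧ J8 → U4]. Adds Q9, C5, G, U4.
Round 2: R7 [U4 → D]; R12 [Q9 → N]. Adds D, N.
Round 3: R3 [D ∧ J8 → W]; R6 [N ∧ D → F2]; R13 [T2 ∧ D → P1]. Adds W, F2, P1.
Round 4: R10 [F2 → H5]. Adds H5.
Closure: {C5, D, E, F2, G, H5, J8, L8, N, P1, Q9, R, T2, U4, W} — 15 facts.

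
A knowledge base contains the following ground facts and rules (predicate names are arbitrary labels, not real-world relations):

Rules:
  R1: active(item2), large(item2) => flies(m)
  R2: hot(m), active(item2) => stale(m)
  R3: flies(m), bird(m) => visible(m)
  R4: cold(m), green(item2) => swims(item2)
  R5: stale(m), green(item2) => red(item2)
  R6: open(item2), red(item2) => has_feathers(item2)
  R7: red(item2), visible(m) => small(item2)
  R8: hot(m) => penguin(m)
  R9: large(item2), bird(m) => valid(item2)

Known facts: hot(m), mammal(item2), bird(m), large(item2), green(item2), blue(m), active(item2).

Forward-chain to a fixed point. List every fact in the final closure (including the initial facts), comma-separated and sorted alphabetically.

active(item2), bird(m), blue(m), flies(m), green(item2), hot(m), large(item2), mammal(item2), penguin(m), red(item2), small(item2), stale(m), valid(item2), visible(m)

Round 1: R1 [active(item2), large(item2) => flies(m)]; R2 [hot(m), active(item2) => stale(m)]; R8 [hot(m) => penguin(m)]; R9 [large(item2), bird(m) => valid(item2)]. Adds flies(m), stale(m), penguin(m), valid(item2).
Round 2: R3 [flies(m), bird(m) => visible(m)]; R5 [stale(m), green(item2) => red(item2)]. Adds visible(m), red(item2).
Round 3: R7 [red(item2), visible(m) => small(item2)]. Adds small(item2).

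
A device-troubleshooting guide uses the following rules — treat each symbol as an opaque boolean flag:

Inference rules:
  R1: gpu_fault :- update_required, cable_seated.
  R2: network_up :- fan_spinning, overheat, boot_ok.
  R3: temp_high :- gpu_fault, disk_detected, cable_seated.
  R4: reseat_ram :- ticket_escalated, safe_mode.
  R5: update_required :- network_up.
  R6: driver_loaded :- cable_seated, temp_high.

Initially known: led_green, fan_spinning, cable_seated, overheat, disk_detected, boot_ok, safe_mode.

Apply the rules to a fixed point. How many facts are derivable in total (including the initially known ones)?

12

Round 1: R2 [network_up :- fan_spinning, overheat, boot_ok.]. New: network_up.
Round 2: R5 [update_required :- network_up.]. New: update_required.
Round 3: R1 [gpu_fault :- update_required, cable_seated.]. New: gpu_fault.
Round 4: R3 [temp_high :- gpu_fault, disk_detected, cable_seated.]. New: temp_high.
Round 5: R6 [driver_loaded :- cable_seated, temp_high.]. New: driver_loaded.
Closure: {boot_ok, cable_seated, disk_detected, driver_loaded, fan_spinning, gpu_fault, led_green, network_up, overheat, safe_mode, temp_high, update_required} — 12 facts.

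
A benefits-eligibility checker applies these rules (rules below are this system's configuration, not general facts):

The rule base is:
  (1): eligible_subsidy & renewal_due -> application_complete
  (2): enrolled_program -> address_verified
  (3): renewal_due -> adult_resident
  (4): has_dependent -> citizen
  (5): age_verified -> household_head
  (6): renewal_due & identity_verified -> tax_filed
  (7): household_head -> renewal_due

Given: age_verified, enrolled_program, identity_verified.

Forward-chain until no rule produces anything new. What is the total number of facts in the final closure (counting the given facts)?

8

Round 1 fires (2), (5), giving address_verified, household_head.
Round 2 fires (7), giving renewal_due.
Round 3 fires (3), (6), giving adult_resident, tax_filed.
Closure: {address_verified, adult_resident, age_verified, enrolled_program, household_head, identity_verified, renewal_due, tax_filed} — 8 facts.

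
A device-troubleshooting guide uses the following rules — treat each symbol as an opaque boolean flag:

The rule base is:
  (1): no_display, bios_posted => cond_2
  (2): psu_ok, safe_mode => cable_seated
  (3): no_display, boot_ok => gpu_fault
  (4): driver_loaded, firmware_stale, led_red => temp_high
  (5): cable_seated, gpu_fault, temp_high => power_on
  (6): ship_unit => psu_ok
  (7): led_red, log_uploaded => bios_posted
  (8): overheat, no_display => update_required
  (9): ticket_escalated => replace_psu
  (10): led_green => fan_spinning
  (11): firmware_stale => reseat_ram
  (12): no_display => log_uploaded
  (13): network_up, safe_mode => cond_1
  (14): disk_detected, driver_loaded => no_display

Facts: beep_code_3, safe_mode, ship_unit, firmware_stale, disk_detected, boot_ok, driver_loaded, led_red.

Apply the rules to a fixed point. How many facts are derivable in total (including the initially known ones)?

18

Round 1: (4) [driver_loaded, firmware_stale, led_red => temp_high]; (6) [ship_unit => psu_ok]; (11) [firmware_stale => reseat_ram]; (14) [disk_detected, driver_loaded => no_display]. New: temp_high, psu_ok, reseat_ram, no_display.
Round 2: (2) [psu_ok, safe_mode => cable_seated]; (3) [no_display, boot_ok => gpu_fault]; (12) [no_display => log_uploaded]. New: cable_seated, gpu_fault, log_uploaded.
Round 3: (5) [cable_seated, gpu_fault, temp_high => power_on]; (7) [led_red, log_uploaded => bios_posted]. New: power_on, bios_posted.
Round 4: (1) [no_display, bios_posted => cond_2]. New: cond_2.
Closure: {beep_code_3, bios_posted, boot_ok, cable_seated, cond_2, disk_detected, driver_loaded, firmware_stale, gpu_fault, led_red, log_uploaded, no_display, power_on, psu_ok, reseat_ram, safe_mode, ship_unit, temp_high} — 18 facts.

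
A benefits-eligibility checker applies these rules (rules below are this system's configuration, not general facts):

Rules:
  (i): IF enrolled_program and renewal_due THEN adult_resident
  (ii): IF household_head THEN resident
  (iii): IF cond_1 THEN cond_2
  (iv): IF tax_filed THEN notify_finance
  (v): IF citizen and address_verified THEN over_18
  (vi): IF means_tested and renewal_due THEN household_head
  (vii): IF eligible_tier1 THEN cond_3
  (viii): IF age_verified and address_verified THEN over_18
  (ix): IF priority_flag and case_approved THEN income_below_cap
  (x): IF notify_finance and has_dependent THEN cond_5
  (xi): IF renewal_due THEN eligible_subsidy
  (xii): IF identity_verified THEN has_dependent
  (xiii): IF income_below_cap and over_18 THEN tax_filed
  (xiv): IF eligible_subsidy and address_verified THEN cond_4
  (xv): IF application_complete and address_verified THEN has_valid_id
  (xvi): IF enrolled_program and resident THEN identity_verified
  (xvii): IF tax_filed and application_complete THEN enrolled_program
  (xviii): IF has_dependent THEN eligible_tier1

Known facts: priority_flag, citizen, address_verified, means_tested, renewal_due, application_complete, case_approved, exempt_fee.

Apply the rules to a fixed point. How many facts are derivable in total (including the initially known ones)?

Round 1: (v) [IF citizen and address_verified THEN over_18]; (vi) [IF means_tested and renewal_due THEN household_head]; (ix) [IF priority_flag and case_approved THEN income_below_cap]; (xi) [IF renewal_due THEN eligible_subsidy]; (xv) [IF application_complete and address_verified THEN has_valid_id]. Adds over_18, household_head, income_below_cap, eligible_subsidy, has_valid_id.
Round 2: (ii) [IF household_head THEN resident]; (xiii) [IF income_below_cap and over_18 THEN tax_filed]; (xiv) [IF eligible_subsidy and address_verified THEN cond_4]. Adds resident, tax_filed, cond_4.
Round 3: (iv) [IF tax_filed THEN notify_finance]; (xvii) [IF tax_filed and application_complete THEN enrolled_program]. Adds notify_finance, enrolled_program.
Round 4: (i) [IF enrolled_program and renewal_due THEN adult_resident]; (xvi) [IF enrolled_program and resident THEN identity_verified]. Adds adult_resident, identity_verified.
Round 5: (xii) [IF identity_verified THEN has_dependent]. Adds has_dependent.
Round 6: (x) [IF notify_finance and has_dependent THEN cond_5]; (xviii) [IF has_dependent THEN eligible_tier1]. Adds cond_5, eligible_tier1.
Round 7: (vii) [IF eligible_tier1 THEN cond_3]. Adds cond_3.
Closure: {address_verified, adult_resident, application_complete, case_approved, citizen, cond_3, cond_4, cond_5, eligible_subsidy, eligible_tier1, enrolled_program, exempt_fee, has_dependent, has_valid_id, household_head, identity_verified, income_below_cap, means_tested, notify_finance, over_18, priority_flag, renewal_due, resident, tax_filed} — 24 facts.

24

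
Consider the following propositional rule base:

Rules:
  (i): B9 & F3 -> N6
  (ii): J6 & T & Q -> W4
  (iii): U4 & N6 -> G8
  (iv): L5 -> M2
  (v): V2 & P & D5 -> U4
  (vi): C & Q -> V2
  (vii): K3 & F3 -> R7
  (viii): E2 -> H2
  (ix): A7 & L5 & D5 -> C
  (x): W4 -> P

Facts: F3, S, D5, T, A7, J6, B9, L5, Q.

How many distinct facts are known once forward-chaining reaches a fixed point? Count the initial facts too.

Round 1 — (i), (ii), (iv), (ix), derive N6, W4, M2, C.
Round 2 — (vi), (x), derive V2, P.
Round 3 — (v), derive U4.
Round 4 — (iii), derive G8.
Closure: {A7, B9, C, D5, F3, G8, J6, L5, M2, N6, P, Q, S, T, U4, V2, W4} — 17 facts.

17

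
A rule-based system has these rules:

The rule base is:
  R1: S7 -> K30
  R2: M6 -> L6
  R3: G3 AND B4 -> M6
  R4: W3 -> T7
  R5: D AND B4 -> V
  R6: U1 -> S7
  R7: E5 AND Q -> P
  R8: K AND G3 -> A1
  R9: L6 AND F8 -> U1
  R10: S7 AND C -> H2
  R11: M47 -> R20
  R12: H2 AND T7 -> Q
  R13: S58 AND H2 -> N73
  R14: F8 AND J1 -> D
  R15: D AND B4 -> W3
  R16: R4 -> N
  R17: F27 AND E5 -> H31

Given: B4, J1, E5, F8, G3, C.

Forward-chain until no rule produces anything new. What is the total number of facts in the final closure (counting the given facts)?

Round 1 fires R3, R14, giving M6, D.
Round 2 fires R2, R5, R15, giving L6, V, W3.
Round 3 fires R4, R9, giving T7, U1.
Round 4 fires R6, giving S7.
Round 5 fires R1, R10, giving K30, H2.
Round 6 fires R12, giving Q.
Round 7 fires R7, giving P.
Closure: {B4, C, D, E5, F8, G3, H2, J1, K30, L6, M6, P, Q, S7, T7, U1, V, W3} — 18 facts.

18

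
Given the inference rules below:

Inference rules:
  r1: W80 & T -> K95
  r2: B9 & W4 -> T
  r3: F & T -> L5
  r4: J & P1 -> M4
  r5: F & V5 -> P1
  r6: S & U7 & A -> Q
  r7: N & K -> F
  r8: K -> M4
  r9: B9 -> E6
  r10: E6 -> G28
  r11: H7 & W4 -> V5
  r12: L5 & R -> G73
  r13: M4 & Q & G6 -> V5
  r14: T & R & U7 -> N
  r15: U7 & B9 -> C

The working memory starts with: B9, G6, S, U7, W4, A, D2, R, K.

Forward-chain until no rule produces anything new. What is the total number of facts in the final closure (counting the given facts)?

21

Round 1 fires r2, r6, r8, r9, r15, giving T, Q, M4, E6, C.
Round 2 fires r10, r13, r14, giving G28, V5, N.
Round 3 fires r7, giving F.
Round 4 fires r3, r5, giving L5, P1.
Round 5 fires r12, giving G73.
Closure: {A, B9, C, D2, E6, F, G28, G6, G73, K, L5, M4, N, P1, Q, R, S, T, U7, V5, W4} — 21 facts.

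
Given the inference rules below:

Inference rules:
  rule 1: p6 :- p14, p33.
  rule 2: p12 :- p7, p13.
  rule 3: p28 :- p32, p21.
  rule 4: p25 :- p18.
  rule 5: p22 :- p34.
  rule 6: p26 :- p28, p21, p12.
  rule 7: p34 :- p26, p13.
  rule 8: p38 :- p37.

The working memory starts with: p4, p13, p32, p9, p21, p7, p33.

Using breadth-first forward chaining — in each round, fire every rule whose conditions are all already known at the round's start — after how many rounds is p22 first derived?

Round 1 fires rule 2, rule 3, giving p12, p28.
Round 2 fires rule 6, giving p26.
Round 3 fires rule 7, giving p34.
Round 4 fires rule 5, giving p22.
p22 first appears in round 4.

4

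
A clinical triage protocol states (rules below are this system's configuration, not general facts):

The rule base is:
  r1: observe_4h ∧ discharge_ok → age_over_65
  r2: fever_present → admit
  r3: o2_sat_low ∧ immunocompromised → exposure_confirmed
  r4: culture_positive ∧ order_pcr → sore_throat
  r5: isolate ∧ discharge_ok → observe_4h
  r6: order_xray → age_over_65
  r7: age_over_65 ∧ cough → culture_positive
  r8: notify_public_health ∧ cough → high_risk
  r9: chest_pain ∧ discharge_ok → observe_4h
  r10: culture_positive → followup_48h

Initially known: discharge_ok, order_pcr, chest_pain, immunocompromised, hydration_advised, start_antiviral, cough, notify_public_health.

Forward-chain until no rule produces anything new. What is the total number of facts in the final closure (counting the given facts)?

14

Round 1: r8 [notify_public_health ∧ cough → high_risk]; r9 [chest_pain ∧ discharge_ok → observe_4h]. New: high_risk, observe_4h.
Round 2: r1 [observe_4h ∧ discharge_ok → age_over_65]. New: age_over_65.
Round 3: r7 [age_over_65 ∧ cough → culture_positive]. New: culture_positive.
Round 4: r4 [culture_positive ∧ order_pcr → sore_throat]; r10 [culture_positive → followup_48h]. New: sore_throat, followup_48h.
Closure: {age_over_65, chest_pain, cough, culture_positive, discharge_ok, followup_48h, high_risk, hydration_advised, immunocompromised, notify_public_health, observe_4h, order_pcr, sore_throat, start_antiviral} — 14 facts.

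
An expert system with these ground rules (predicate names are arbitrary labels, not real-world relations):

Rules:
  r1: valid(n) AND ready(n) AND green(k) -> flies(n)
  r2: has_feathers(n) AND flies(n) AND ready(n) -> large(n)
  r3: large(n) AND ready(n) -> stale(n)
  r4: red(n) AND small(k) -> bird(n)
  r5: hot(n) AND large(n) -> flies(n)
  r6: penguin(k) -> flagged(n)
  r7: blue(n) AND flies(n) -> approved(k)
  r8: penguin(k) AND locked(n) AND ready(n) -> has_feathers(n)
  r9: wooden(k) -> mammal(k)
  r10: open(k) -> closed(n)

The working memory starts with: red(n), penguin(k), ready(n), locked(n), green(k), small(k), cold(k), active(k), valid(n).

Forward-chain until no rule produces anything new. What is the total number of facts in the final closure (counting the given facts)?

Round 1 — r1, r4, r6, r8, derive flies(n), bird(n), flagged(n), has_feathers(n).
Round 2 — r2, derive large(n).
Round 3 — r3, derive stale(n).
Closure: {active(k), bird(n), cold(k), flagged(n), flies(n), green(k), has_feathers(n), large(n), locked(n), penguin(k), ready(n), red(n), small(k), stale(n), valid(n)} — 15 facts.

15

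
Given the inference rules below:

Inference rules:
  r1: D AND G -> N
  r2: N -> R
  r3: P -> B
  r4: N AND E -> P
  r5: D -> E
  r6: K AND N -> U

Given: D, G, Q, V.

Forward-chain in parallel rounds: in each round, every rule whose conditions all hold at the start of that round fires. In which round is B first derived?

[1] r1 [D AND G -> N]; r5 [D -> E]. ⇒ new: N, E.
[2] r2 [N -> R]; r4 [N AND E -> P]. ⇒ new: R, P.
[3] r3 [P -> B]. ⇒ new: B.
B first appears in round 3.

3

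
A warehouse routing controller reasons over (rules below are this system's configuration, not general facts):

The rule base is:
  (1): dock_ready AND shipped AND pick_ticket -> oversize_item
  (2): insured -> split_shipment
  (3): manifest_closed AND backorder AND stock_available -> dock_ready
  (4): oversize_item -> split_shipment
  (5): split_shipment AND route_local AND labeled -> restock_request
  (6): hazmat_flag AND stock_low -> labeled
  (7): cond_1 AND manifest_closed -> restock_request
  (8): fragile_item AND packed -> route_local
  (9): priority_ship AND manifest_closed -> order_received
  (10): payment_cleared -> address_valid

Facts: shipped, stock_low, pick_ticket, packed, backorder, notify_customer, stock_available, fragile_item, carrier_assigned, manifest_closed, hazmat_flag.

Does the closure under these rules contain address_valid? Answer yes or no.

no

Round 1 fires (3), (6), (8), giving dock_ready, labeled, route_local.
Round 2 fires (1), giving oversize_item.
Round 3 fires (4), giving split_shipment.
Round 4 fires (5), giving restock_request.
Fixed point reached. address_valid is concluded only by (10); (10) needs payment_cleared (never derived).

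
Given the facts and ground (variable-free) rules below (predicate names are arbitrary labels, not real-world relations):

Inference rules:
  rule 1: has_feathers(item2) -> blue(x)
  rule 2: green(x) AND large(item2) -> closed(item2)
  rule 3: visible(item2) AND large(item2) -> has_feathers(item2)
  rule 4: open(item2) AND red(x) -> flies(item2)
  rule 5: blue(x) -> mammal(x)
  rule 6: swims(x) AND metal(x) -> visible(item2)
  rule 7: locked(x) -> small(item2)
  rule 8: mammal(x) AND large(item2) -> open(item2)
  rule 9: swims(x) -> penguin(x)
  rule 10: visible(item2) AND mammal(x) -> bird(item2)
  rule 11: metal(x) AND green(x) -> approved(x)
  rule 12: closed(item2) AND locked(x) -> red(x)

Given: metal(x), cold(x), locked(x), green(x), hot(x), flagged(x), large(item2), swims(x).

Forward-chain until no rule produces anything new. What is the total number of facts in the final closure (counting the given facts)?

20

Round 1: rule 2 [green(x) AND large(item2) -> closed(item2)]; rule 6 [swims(x) AND metal(x) -> visible(item2)]; rule 7 [locked(x) -> small(item2)]; rule 9 [swims(x) -> penguin(x)]; rule 11 [metal(x) AND green(x) -> approved(x)]. New: closed(item2), visible(item2), small(item2), penguin(x), approved(x).
Round 2: rule 3 [visible(item2) AND large(item2) -> has_feathers(item2)]; rule 12 [closed(item2) AND locked(x) -> red(x)]. New: has_feathers(item2), red(x).
Round 3: rule 1 [has_feathers(item2) -> blue(x)]. New: blue(x).
Round 4: rule 5 [blue(x) -> mammal(x)]. New: mammal(x).
Round 5: rule 8 [mammal(x) AND large(item2) -> open(item2)]; rule 10 [visible(item2) AND mammal(x) -> bird(item2)]. New: open(item2), bird(item2).
Round 6: rule 4 [open(item2) AND red(x) -> flies(item2)]. New: flies(item2).
Closure: {approved(x), bird(item2), blue(x), closed(item2), cold(x), flagged(x), flies(item2), green(x), has_feathers(item2), hot(x), large(item2), locked(x), mammal(x), metal(x), open(item2), penguin(x), red(x), small(item2), swims(x), visible(item2)} — 20 facts.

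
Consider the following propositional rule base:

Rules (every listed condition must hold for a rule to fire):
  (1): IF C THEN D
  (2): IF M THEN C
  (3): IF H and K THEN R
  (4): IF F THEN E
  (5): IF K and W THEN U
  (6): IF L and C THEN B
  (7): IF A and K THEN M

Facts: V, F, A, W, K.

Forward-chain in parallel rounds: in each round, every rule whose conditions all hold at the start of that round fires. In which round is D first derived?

Round 1: (4) [IF F THEN E]; (5) [IF K and W THEN U]; (7) [IF A and K THEN M]. Adds E, U, M.
Round 2: (2) [IF M THEN C]. Adds C.
Round 3: (1) [IF C THEN D]. Adds D.
D first appears in round 3.

3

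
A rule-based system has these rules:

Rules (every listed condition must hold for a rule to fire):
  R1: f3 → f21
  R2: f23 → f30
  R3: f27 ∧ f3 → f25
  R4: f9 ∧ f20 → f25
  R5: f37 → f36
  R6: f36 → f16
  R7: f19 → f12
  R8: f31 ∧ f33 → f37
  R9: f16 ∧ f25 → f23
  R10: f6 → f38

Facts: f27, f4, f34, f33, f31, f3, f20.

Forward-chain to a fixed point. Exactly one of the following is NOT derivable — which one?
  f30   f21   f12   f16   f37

f12

Round 1: R1 [f3 → f21]; R3 [f27 ∧ f3 → f25]; R8 [f31 ∧ f33 → f37]. Adds f21, f25, f37.
Round 2: R5 [f37 → f36]. Adds f36.
Round 3: R6 [f36 → f16]. Adds f16.
Round 4: R9 [f16 ∧ f25 → f23]. Adds f23.
Round 5: R2 [f23 → f30]. Adds f30.
Derived: f37 (round 1), f21 (round 1), f16 (round 3), f30 (round 5). f12 never appears in any round.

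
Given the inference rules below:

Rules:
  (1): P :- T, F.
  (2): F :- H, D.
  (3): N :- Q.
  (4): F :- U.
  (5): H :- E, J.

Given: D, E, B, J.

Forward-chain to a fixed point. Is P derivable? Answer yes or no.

[1] (5) [H :- E, J.]. ⇒ new: H.
[2] (2) [F :- H, D.]. ⇒ new: F.
Fixed point reached. P is concluded only by (1); (1) needs T (never derived).

no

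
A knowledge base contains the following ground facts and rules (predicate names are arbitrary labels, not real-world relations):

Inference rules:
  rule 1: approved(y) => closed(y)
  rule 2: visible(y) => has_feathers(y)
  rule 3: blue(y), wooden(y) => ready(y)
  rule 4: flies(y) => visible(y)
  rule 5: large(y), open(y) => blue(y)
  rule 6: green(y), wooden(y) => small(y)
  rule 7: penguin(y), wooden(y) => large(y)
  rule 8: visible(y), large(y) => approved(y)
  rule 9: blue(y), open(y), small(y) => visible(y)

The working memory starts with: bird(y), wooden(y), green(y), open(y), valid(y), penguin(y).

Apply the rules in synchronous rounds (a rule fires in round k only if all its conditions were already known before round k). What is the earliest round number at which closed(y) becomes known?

5

Round 1: rule 6 [green(y), wooden(y) => small(y)]; rule 7 [penguin(y), wooden(y) => large(y)]. Adds small(y), large(y).
Round 2: rule 5 [large(y), open(y) => blue(y)]. Adds blue(y).
Round 3: rule 3 [blue(y), wooden(y) => ready(y)]; rule 9 [blue(y), open(y), small(y) => visible(y)]. Adds ready(y), visible(y).
Round 4: rule 2 [visible(y) => has_feathers(y)]; rule 8 [visible(y), large(y) => approved(y)]. Adds has_feathers(y), approved(y).
Round 5: rule 1 [approved(y) => closed(y)]. Adds closed(y).
closed(y) first appears in round 5.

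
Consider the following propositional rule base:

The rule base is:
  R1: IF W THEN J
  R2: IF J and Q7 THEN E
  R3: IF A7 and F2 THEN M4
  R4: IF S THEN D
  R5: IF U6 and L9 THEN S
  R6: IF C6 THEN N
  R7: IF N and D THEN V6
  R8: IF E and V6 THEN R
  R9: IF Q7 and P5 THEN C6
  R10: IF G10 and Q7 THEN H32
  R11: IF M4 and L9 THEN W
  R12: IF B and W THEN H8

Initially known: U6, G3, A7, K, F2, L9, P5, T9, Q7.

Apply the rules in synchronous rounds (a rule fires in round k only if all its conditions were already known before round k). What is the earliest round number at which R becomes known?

Round 1 — R3, R5, R9, derive M4, S, C6.
Round 2 — R4, R6, R11, derive D, N, W.
Round 3 — R1, R7, derive J, V6.
Round 4 — R2, derive E.
Round 5 — R8, derive R.
R first appears in round 5.

5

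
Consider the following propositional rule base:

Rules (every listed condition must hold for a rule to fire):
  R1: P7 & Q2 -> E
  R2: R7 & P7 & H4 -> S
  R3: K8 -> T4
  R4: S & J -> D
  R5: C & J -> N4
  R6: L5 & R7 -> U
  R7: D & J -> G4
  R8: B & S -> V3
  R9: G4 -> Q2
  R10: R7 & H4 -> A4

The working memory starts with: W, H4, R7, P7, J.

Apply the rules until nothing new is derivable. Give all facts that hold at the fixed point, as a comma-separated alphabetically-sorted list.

A4, D, E, G4, H4, J, P7, Q2, R7, S, W

Round 1 fires R2, R10, giving S, A4.
Round 2 fires R4, giving D.
Round 3 fires R7, giving G4.
Round 4 fires R9, giving Q2.
Round 5 fires R1, giving E.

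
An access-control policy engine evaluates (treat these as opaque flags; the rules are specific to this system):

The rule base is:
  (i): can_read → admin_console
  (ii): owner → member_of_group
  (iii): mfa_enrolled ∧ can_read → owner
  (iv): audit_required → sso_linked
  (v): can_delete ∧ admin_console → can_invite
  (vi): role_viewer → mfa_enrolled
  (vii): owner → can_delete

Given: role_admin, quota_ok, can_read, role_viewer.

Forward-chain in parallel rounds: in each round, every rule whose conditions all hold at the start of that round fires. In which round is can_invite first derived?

Round 1: (i) [can_read → admin_console]; (vi) [role_viewer → mfa_enrolled]. Adds admin_console, mfa_enrolled.
Round 2: (iii) [mfa_enrolled ∧ can_read → owner]. Adds owner.
Round 3: (ii) [owner → member_of_group]; (vii) [owner → can_delete]. Adds member_of_group, can_delete.
Round 4: (v) [can_delete ∧ admin_console → can_invite]. Adds can_invite.
can_invite first appears in round 4.

4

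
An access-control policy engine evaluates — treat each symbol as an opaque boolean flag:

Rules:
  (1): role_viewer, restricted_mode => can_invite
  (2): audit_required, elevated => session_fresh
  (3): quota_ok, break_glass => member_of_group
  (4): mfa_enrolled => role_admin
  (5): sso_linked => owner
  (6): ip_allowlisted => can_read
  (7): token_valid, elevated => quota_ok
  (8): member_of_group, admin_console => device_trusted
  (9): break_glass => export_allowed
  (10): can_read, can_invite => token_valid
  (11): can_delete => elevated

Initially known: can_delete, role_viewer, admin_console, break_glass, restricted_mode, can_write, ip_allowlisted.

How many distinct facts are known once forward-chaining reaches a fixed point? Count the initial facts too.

15

Round 1 fires (1), (6), (9), (11), giving can_invite, can_read, export_allowed, elevated.
Round 2 fires (10), giving token_valid.
Round 3 fires (7), giving quota_ok.
Round 4 fires (3), giving member_of_group.
Round 5 fires (8), giving device_trusted.
Closure: {admin_console, break_glass, can_delete, can_invite, can_read, can_write, device_trusted, elevated, export_allowed, ip_allowlisted, member_of_group, quota_ok, restricted_mode, role_viewer, token_valid} — 15 facts.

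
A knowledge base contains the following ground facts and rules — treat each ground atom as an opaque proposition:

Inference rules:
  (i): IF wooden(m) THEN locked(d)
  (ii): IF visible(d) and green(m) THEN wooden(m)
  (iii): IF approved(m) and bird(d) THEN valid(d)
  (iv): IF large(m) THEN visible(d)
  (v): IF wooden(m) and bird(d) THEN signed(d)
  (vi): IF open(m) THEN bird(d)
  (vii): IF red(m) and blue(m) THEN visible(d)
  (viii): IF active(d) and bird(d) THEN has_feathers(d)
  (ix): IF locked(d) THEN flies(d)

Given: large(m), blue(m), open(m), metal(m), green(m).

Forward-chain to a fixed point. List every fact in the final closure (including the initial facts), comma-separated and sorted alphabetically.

Round 1: (iv) [IF large(m) THEN visible(d)]; (vi) [IF open(m) THEN bird(d)]. Adds visible(d), bird(d).
Round 2: (ii) [IF visible(d) and green(m) THEN wooden(m)]. Adds wooden(m).
Round 3: (i) [IF wooden(m) THEN locked(d)]; (v) [IF wooden(m) and bird(d) THEN signed(d)]. Adds locked(d), signed(d).
Round 4: (ix) [IF locked(d) THEN flies(d)]. Adds flies(d).

bird(d), blue(m), flies(d), green(m), large(m), locked(d), metal(m), open(m), signed(d), visible(d), wooden(m)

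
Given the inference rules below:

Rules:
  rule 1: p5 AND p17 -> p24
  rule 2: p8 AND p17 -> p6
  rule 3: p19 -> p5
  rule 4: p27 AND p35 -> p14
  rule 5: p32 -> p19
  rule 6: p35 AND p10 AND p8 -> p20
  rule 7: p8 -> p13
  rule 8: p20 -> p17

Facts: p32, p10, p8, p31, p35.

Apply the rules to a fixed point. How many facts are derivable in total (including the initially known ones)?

12

Round 1 fires rule 5, rule 6, rule 7, giving p19, p20, p13.
Round 2 fires rule 3, rule 8, giving p5, p17.
Round 3 fires rule 1, rule 2, giving p24, p6.
Closure: {p10, p13, p17, p19, p20, p24, p31, p32, p35, p5, p6, p8} — 12 facts.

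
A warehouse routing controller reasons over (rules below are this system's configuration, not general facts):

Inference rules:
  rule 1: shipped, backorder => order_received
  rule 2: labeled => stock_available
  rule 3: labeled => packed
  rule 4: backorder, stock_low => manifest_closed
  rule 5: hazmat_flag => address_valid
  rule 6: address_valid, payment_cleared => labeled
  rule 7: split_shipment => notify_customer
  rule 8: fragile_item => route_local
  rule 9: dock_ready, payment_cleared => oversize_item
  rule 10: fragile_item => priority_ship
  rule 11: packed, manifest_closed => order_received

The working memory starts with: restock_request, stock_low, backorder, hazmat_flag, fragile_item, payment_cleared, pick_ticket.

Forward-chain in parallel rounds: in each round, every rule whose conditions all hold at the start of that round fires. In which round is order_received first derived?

Round 1 — rule 4, rule 5, rule 8, rule 10, derive manifest_closed, address_valid, route_local, priority_ship.
Round 2 — rule 6, derive labeled.
Round 3 — rule 2, rule 3, derive stock_available, packed.
Round 4 — rule 11, derive order_received.
order_received first appears in round 4.

4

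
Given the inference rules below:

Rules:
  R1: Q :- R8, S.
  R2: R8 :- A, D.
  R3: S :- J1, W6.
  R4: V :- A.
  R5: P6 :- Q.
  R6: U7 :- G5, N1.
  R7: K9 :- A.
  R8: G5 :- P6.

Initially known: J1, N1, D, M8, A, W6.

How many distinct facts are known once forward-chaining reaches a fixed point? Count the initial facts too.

14

Round 1: R2 [R8 :- A, D.]; R3 [S :- J1, W6.]; R4 [V :- A.]; R7 [K9 :- A.]. Adds R8, S, V, K9.
Round 2: R1 [Q :- R8, S.]. Adds Q.
Round 3: R5 [P6 :- Q.]. Adds P6.
Round 4: R8 [G5 :- P6.]. Adds G5.
Round 5: R6 [U7 :- G5, N1.]. Adds U7.
Closure: {A, D, G5, J1, K9, M8, N1, P6, Q, R8, S, U7, V, W6} — 14 facts.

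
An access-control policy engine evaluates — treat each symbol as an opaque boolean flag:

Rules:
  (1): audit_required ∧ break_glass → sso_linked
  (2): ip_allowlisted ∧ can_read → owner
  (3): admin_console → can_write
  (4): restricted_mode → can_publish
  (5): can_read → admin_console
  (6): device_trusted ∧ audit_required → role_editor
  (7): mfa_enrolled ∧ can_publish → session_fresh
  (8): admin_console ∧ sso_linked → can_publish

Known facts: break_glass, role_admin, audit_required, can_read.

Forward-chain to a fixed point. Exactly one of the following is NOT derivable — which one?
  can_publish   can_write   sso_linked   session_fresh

session_fresh

Round 1: (1) [audit_required ∧ break_glass → sso_linked]; (5) [can_read → admin_console]. New: sso_linked, admin_console.
Round 2: (3) [admin_console → can_write]; (8) [admin_console ∧ sso_linked → can_publish]. New: can_write, can_publish.
Derived: can_publish (round 2), can_write (round 2), sso_linked (round 1). session_fresh never appears in any round.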